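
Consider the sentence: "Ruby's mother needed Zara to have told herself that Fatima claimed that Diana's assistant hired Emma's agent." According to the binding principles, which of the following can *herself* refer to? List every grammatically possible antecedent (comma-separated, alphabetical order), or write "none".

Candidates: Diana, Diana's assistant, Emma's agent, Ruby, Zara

*herself* is a reflexive; Principle A requires it to be bound within its binding domain — the clause headed by 'told'.
— Diana: possessor inside the subject DP of the clause headed by 'hired'; does not c-command the reflexive — cannot bind it (Principle A).
— Diana's assistant: subject of the clause headed by 'hired'; does not c-command the reflexive — cannot bind it (Principle A).
— Emma's agent: object of the clause headed by 'hired'; does not c-command the reflexive — cannot bind it (Principle A).
— Ruby: possessor inside the subject DP of the matrix clause; does not c-command the reflexive — cannot bind it (Principle A).
— Zara: subject of the clause headed by 'told'; c-commands the reflexive within its binding domain — allowed (Principle A).

Zara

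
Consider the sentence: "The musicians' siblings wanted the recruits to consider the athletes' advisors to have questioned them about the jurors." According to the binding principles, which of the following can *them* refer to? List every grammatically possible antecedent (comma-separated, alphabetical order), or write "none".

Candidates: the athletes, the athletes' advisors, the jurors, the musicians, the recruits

the athletes, the musicians, the recruits

*them* is a pronoun; Principle B requires it to be free in its binding domain — the clause headed by 'questioned'.
— the athletes: possessor inside the subject DP of the clause headed by 'questioned'; does not c-command the pronoun — Principle B does not apply; allowed.
— the athletes' advisors: subject of the clause headed by 'questioned'; c-commands the pronoun within its binding domain — blocked (Principle B).
— the jurors: second object of the clause headed by 'questioned'; is c-commanded by the pronoun; coreference would bind this R-expression — blocked (Principle C).
— the musicians: possessor inside the subject DP of the matrix clause; does not c-command the pronoun — Principle B does not apply; allowed.
— the recruits: subject of the clause headed by 'consider'; c-commands the pronoun but lies outside its binding domain — allowed.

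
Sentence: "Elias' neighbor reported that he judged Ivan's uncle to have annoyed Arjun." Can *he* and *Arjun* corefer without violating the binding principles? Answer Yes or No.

*Arjun* is an R-expression; Principle C requires it to be free (not bound by any c-commanding expression).
— he: subject of the clause headed by 'judged'; the pronoun c-commands the R-expression — coreference blocked (Principle C).

No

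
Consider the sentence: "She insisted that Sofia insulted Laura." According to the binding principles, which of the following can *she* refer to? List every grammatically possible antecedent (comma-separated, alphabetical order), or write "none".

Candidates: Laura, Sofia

none

*she* is a pronoun; Principle B requires it to be free in its binding domain — the matrix clause.
— Laura: object of the clause headed by 'insulted'; is c-commanded by the pronoun; coreference would bind this R-expression — blocked (Principle C).
— Sofia: subject of the clause headed by 'insulted'; is c-commanded by the pronoun; coreference would bind this R-expression — blocked (Principle C).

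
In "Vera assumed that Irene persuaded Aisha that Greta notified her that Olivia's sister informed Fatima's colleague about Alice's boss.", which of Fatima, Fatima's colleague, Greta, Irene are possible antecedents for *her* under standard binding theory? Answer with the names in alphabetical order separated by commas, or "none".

Irene

*her* is a pronoun; Principle B requires it to be free in its binding domain — the clause headed by 'notified'.
— Fatima: possessor inside the object DP of the clause headed by 'informed'; is c-commanded by the pronoun; coreference would bind this R-expression — blocked (Principle C).
— Fatima's colleague: object of the clause headed by 'informed'; is c-commanded by the pronoun; coreference would bind this R-expression — blocked (Principle C).
— Greta: subject of the clause headed by 'notified'; c-commands the pronoun within its binding domain — blocked (Principle B).
— Irene: subject of the clause headed by 'persuaded'; c-commands the pronoun but lies outside its binding domain — allowed.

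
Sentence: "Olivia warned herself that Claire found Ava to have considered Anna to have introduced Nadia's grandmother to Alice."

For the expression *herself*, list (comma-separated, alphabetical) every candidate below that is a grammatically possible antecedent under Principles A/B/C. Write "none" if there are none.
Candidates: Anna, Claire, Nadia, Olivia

*herself* is a reflexive; Principle A requires it to be bound within its binding domain — the matrix clause.
— Anna: subject of the clause headed by 'introduced'; does not c-command the reflexive — cannot bind it (Principle A).
— Claire: subject of the clause headed by 'found'; does not c-command the reflexive — cannot bind it (Principle A).
— Nadia: possessor inside the object DP of the clause headed by 'introduced'; does not c-command the reflexive — cannot bind it (Principle A).
— Olivia: subject of the matrix clause; c-commands the reflexive within its binding domain — allowed (Principle A).

Olivia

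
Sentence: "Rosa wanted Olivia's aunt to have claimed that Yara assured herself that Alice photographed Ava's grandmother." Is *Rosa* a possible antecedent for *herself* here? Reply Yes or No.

No

*herself* is a reflexive; Principle A requires it to be bound within its binding domain — the clause headed by 'assured'.
— Rosa: subject of the matrix clause; c-commands the reflexive but lies outside its binding domain — cannot bind it (Principle A).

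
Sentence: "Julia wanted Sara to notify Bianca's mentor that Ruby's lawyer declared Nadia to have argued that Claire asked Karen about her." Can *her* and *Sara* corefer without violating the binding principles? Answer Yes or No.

Yes

*Sara* is an R-expression; Principle C requires it to be free (not bound by any c-commanding expression).
— her: second object of the clause headed by 'asked'; the pronoun does not c-command the R-expression — coreference allowed.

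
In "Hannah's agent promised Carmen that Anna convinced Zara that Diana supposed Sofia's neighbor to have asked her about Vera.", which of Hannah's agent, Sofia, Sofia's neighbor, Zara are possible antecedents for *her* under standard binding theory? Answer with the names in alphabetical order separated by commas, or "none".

Hannah's agent, Sofia, Zara

*her* is a pronoun; Principle B requires it to be free in its binding domain — the clause headed by 'asked'.
— Hannah's agent: subject of the matrix clause; c-commands the pronoun but lies outside its binding domain — allowed.
— Sofia: possessor inside the subject DP of the clause headed by 'asked'; does not c-command the pronoun — Principle B does not apply; allowed.
— Sofia's neighbor: subject of the clause headed by 'asked'; c-commands the pronoun within its binding domain — blocked (Principle B).
— Zara: object of the clause headed by 'convinced'; c-commands the pronoun but lies outside its binding domain — allowed.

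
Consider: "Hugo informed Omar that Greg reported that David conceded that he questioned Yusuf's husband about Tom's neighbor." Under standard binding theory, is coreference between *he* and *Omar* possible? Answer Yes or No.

*Omar* is an R-expression; Principle C requires it to be free (not bound by any c-commanding expression).
— he: subject of the clause headed by 'questioned'; the pronoun does not c-command the R-expression — coreference allowed.

Yes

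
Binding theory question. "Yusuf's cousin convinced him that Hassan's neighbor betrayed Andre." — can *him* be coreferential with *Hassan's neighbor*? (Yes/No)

*him* is a pronoun; Principle B requires it to be free in its binding domain — the matrix clause.
— Hassan's neighbor: subject of the clause headed by 'betrayed'; is c-commanded by the pronoun; coreference would bind this R-expression — blocked (Principle C).

No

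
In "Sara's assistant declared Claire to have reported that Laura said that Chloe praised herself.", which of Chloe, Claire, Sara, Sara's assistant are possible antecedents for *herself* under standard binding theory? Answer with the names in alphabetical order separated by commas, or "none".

Chloe

*herself* is a reflexive; Principle A requires it to be bound within its binding domain — the clause headed by 'praised'.
— Chloe: subject of the clause headed by 'praised'; c-commands the reflexive within its binding domain — allowed (Principle A).
— Claire: subject of the clause headed by 'reported'; c-commands the reflexive but lies outside its binding domain — cannot bind it (Principle A).
— Sara: possessor inside the subject DP of the matrix clause; does not c-command the reflexive — cannot bind it (Principle A).
— Sara's assistant: subject of the matrix clause; c-commands the reflexive but lies outside its binding domain — cannot bind it (Principle A).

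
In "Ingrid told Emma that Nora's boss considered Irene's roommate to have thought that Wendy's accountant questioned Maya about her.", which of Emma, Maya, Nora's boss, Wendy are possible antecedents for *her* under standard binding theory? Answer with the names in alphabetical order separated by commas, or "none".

*her* is a pronoun; Principle B requires it to be free in its binding domain — the clause headed by 'questioned'.
— Emma: object of the matrix clause; c-commands the pronoun but lies outside its binding domain — allowed.
— Maya: object of the clause headed by 'questioned'; c-commands the pronoun within its binding domain — blocked (Principle B).
— Nora's boss: subject of the clause headed by 'considered'; c-commands the pronoun but lies outside its binding domain — allowed.
— Wendy: possessor inside the subject DP of the clause headed by 'questioned'; does not c-command the pronoun — Principle B does not apply; allowed.

Emma, Nora's boss, Wendy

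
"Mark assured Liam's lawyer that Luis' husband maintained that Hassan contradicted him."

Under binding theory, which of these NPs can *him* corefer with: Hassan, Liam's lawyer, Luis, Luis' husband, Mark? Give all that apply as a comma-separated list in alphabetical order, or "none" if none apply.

*him* is a pronoun; Principle B requires it to be free in its binding domain — the clause headed by 'contradicted'.
— Hassan: subject of the clause headed by 'contradicted'; c-commands the pronoun within its binding domain — blocked (Principle B).
— Liam's lawyer: object of the matrix clause; c-commands the pronoun but lies outside its binding domain — allowed.
— Luis: possessor inside the subject DP of the clause headed by 'maintained'; does not c-command the pronoun — Principle B does not apply; allowed.
— Luis' husband: subject of the clause headed by 'maintained'; c-commands the pronoun but lies outside its binding domain — allowed.
— Mark: subject of the matrix clause; c-commands the pronoun but lies outside its binding domain — allowed.

Liam's lawyer, Luis, Luis' husband, Mark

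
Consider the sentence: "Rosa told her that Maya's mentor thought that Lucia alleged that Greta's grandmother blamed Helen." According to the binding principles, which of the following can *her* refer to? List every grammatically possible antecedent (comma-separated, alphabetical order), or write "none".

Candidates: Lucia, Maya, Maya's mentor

none

*her* is a pronoun; Principle B requires it to be free in its binding domain — the matrix clause.
— Lucia: subject of the clause headed by 'alleged'; is c-commanded by the pronoun; coreference would bind this R-expression — blocked (Principle C).
— Maya: possessor inside the subject DP of the clause headed by 'thought'; is c-commanded by the pronoun; coreference would bind this R-expression — blocked (Principle C).
— Maya's mentor: subject of the clause headed by 'thought'; is c-commanded by the pronoun; coreference would bind this R-expression — blocked (Principle C).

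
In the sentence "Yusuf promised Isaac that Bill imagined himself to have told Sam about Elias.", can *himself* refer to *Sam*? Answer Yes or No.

No

*himself* is a reflexive; Principle A requires it to be bound within its binding domain — the clause headed by 'imagined'.
— Sam: object of the clause headed by 'told'; does not c-command the reflexive — cannot bind it (Principle A).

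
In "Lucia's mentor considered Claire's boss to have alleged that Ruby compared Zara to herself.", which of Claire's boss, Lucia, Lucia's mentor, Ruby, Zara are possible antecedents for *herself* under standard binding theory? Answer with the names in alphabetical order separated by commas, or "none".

Ruby, Zara

*herself* is a reflexive; Principle A requires it to be bound within its binding domain — the clause headed by 'compared'.
— Claire's boss: subject of the clause headed by 'alleged'; c-commands the reflexive but lies outside its binding domain — cannot bind it (Principle A).
— Lucia: possessor inside the subject DP of the matrix clause; does not c-command the reflexive — cannot bind it (Principle A).
— Lucia's mentor: subject of the matrix clause; c-commands the reflexive but lies outside its binding domain — cannot bind it (Principle A).
— Ruby: subject of the clause headed by 'compared'; c-commands the reflexive within its binding domain — allowed (Principle A).
— Zara: object of the clause headed by 'compared'; c-commands the reflexive within its binding domain — allowed (Principle A).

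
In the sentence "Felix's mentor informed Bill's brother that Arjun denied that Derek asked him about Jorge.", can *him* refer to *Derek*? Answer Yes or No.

No

*him* is a pronoun; Principle B requires it to be free in its binding domain — the clause headed by 'asked'.
— Derek: subject of the clause headed by 'asked'; c-commands the pronoun within its binding domain — blocked (Principle B).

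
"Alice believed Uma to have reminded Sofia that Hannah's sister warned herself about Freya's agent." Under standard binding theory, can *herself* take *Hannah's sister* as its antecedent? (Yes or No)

Yes

*herself* is a reflexive; Principle A requires it to be bound within its binding domain — the clause headed by 'warned'.
— Hannah's sister: subject of the clause headed by 'warned'; c-commands the reflexive within its binding domain — allowed (Principle A).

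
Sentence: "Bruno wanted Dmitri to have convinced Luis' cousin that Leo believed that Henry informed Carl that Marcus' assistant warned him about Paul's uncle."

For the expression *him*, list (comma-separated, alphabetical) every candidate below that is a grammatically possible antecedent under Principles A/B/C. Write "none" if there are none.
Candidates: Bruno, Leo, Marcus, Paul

Bruno, Leo, Marcus

*him* is a pronoun; Principle B requires it to be free in its binding domain — the clause headed by 'warned'.
— Bruno: subject of the matrix clause; c-commands the pronoun but lies outside its binding domain — allowed.
— Leo: subject of the clause headed by 'believed'; c-commands the pronoun but lies outside its binding domain — allowed.
— Marcus: possessor inside the subject DP of the clause headed by 'warned'; does not c-command the pronoun — Principle B does not apply; allowed.
— Paul: possessor inside the second object DP of the clause headed by 'warned'; is c-commanded by the pronoun; coreference would bind this R-expression — blocked (Principle C).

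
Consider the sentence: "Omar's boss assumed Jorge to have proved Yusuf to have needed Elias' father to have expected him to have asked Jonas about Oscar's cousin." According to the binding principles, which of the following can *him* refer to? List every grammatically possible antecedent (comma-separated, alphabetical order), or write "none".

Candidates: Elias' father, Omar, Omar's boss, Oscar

Omar, Omar's boss

*him* is a pronoun; Principle B requires it to be free in its binding domain — the clause headed by 'expected'.
— Elias' father: subject of the clause headed by 'expected'; c-commands the pronoun within its binding domain — blocked (Principle B).
— Omar: possessor inside the subject DP of the matrix clause; does not c-command the pronoun — Principle B does not apply; allowed.
— Omar's boss: subject of the matrix clause; c-commands the pronoun but lies outside its binding domain — allowed.
— Oscar: possessor inside the second object DP of the clause headed by 'asked'; is c-commanded by the pronoun; coreference would bind this R-expression — blocked (Principle C).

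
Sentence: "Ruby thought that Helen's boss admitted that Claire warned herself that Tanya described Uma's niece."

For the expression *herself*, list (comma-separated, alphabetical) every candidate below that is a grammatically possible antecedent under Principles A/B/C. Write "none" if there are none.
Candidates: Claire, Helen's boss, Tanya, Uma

*herself* is a reflexive; Principle A requires it to be bound within its binding domain — the clause headed by 'warned'.
— Claire: subject of the clause headed by 'warned'; c-commands the reflexive within its binding domain — allowed (Principle A).
— Helen's boss: subject of the clause headed by 'admitted'; c-commands the reflexive but lies outside its binding domain — cannot bind it (Principle A).
— Tanya: subject of the clause headed by 'described'; does not c-command the reflexive — cannot bind it (Principle A).
— Uma: possessor inside the object DP of the clause headed by 'described'; does not c-command the reflexive — cannot bind it (Principle A).

Claire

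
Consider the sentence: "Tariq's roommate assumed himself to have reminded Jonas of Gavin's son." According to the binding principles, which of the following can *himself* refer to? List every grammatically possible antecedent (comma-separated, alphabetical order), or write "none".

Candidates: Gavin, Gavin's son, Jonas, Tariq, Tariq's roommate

Tariq's roommate

*himself* is a reflexive; Principle A requires it to be bound within its binding domain — the matrix clause.
— Gavin: possessor inside the second object DP of the clause headed by 'reminded'; does not c-command the reflexive — cannot bind it (Principle A).
— Gavin's son: second object of the clause headed by 'reminded'; does not c-command the reflexive — cannot bind it (Principle A).
— Jonas: object of the clause headed by 'reminded'; does not c-command the reflexive — cannot bind it (Principle A).
— Tariq: possessor inside the subject DP of the matrix clause; does not c-command the reflexive — cannot bind it (Principle A).
— Tariq's roommate: subject of the matrix clause; c-commands the reflexive within its binding domain — allowed (Principle A).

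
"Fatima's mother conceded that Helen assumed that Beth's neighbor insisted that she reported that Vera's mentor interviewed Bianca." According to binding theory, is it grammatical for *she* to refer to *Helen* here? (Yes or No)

*Helen* is an R-expression; Principle C requires it to be free (not bound by any c-commanding expression).
— she: subject of the clause headed by 'reported'; the pronoun does not c-command the R-expression — coreference allowed.

Yes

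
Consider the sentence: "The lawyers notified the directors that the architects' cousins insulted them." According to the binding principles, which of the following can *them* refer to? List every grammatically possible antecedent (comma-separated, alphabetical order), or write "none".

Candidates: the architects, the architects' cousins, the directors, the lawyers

*them* is a pronoun; Principle B requires it to be free in its binding domain — the clause headed by 'insulted'.
— the architects: possessor inside the subject DP of the clause headed by 'insulted'; does not c-command the pronoun — Principle B does not apply; allowed.
— the architects' cousins: subject of the clause headed by 'insulted'; c-commands the pronoun within its binding domain — blocked (Principle B).
— the directors: object of the matrix clause; c-commands the pronoun but lies outside its binding domain — allowed.
— the lawyers: subject of the matrix clause; c-commands the pronoun but lies outside its binding domain — allowed.

the architects, the directors, the lawyers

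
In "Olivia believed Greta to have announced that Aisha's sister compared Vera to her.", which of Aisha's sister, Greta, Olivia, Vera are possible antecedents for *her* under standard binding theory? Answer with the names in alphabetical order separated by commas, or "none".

Greta, Olivia

*her* is a pronoun; Principle B requires it to be free in its binding domain — the clause headed by 'compared'.
— Aisha's sister: subject of the clause headed by 'compared'; c-commands the pronoun within its binding domain — blocked (Principle B).
— Greta: subject of the clause headed by 'announced'; c-commands the pronoun but lies outside its binding domain — allowed.
— Olivia: subject of the matrix clause; c-commands the pronoun but lies outside its binding domain — allowed.
— Vera: object of the clause headed by 'compared'; c-commands the pronoun within its binding domain — blocked (Principle B).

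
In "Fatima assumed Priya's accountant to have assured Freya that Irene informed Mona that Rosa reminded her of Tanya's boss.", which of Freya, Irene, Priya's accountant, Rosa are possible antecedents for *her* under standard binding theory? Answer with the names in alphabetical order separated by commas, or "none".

*her* is a pronoun; Principle B requires it to be free in its binding domain — the clause headed by 'reminded'.
— Freya: object of the clause headed by 'assured'; c-commands the pronoun but lies outside its binding domain — allowed.
— Irene: subject of the clause headed by 'informed'; c-commands the pronoun but lies outside its binding domain — allowed.
— Priya's accountant: subject of the clause headed by 'assured'; c-commands the pronoun but lies outside its binding domain — allowed.
— Rosa: subject of the clause headed by 'reminded'; c-commands the pronoun within its binding domain — blocked (Principle B).

Freya, Irene, Priya's accountant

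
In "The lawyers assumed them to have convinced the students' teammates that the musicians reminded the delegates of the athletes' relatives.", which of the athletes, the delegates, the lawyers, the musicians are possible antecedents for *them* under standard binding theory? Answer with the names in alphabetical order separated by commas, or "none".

none

*them* is a pronoun; Principle B requires it to be free in its binding domain — the matrix clause.
— the athletes: possessor inside the second object DP of the clause headed by 'reminded'; is c-commanded by the pronoun; coreference would bind this R-expression — blocked (Principle C).
— the delegates: object of the clause headed by 'reminded'; is c-commanded by the pronoun; coreference would bind this R-expression — blocked (Principle C).
— the lawyers: subject of the matrix clause; c-commands the pronoun within its binding domain — blocked (Principle B).
— the musicians: subject of the clause headed by 'reminded'; is c-commanded by the pronoun; coreference would bind this R-expression — blocked (Principle C).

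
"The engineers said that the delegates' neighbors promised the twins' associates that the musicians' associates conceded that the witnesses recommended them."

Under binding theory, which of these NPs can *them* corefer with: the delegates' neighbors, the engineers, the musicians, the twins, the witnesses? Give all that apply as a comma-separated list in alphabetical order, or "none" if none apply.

the delegates' neighbors, the engineers, the musicians, the twins

*them* is a pronoun; Principle B requires it to be free in its binding domain — the clause headed by 'recommended'.
— the delegates' neighbors: subject of the clause headed by 'promised'; c-commands the pronoun but lies outside its binding domain — allowed.
— the engineers: subject of the matrix clause; c-commands the pronoun but lies outside its binding domain — allowed.
— the musicians: possessor inside the subject DP of the clause headed by 'conceded'; does not c-command the pronoun — Principle B does not apply; allowed.
— the twins: possessor inside the object DP of the clause headed by 'promised'; does not c-command the pronoun — Principle B does not apply; allowed.
— the witnesses: subject of the clause headed by 'recommended'; c-commands the pronoun within its binding domain — blocked (Principle B).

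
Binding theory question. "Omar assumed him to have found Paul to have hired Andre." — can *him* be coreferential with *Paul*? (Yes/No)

No

*him* is a pronoun; Principle B requires it to be free in its binding domain — the matrix clause.
— Paul: subject of the clause headed by 'hired'; is c-commanded by the pronoun; coreference would bind this R-expression — blocked (Principle C).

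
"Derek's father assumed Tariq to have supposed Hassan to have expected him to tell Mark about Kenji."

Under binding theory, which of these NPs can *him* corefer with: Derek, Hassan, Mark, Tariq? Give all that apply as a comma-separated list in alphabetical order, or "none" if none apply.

*him* is a pronoun; Principle B requires it to be free in its binding domain — the clause headed by 'expected'.
— Derek: possessor inside the subject DP of the matrix clause; does not c-command the pronoun — Principle B does not apply; allowed.
— Hassan: subject of the clause headed by 'expected'; c-commands the pronoun within its binding domain — blocked (Principle B).
— Mark: object of the clause headed by 'tell'; is c-commanded by the pronoun; coreference would bind this R-expression — blocked (Principle C).
— Tariq: subject of the clause headed by 'supposed'; c-commands the pronoun but lies outside its binding domain — allowed.

Derek, Tariq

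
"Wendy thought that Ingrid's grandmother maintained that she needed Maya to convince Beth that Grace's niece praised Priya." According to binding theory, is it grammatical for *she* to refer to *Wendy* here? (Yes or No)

Yes

*Wendy* is an R-expression; Principle C requires it to be free (not bound by any c-commanding expression).
— she: subject of the clause headed by 'needed'; the pronoun does not c-command the R-expression — coreference allowed.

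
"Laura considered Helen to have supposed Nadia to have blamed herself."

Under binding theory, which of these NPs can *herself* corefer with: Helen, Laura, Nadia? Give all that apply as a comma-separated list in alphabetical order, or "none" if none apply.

*herself* is a reflexive; Principle A requires it to be bound within its binding domain — the clause headed by 'blamed'.
— Helen: subject of the clause headed by 'supposed'; c-commands the reflexive but lies outside its binding domain — cannot bind it (Principle A).
— Laura: subject of the matrix clause; c-commands the reflexive but lies outside its binding domain — cannot bind it (Principle A).
— Nadia: subject of the clause headed by 'blamed'; c-commands the reflexive within its binding domain — allowed (Principle A).

Nadia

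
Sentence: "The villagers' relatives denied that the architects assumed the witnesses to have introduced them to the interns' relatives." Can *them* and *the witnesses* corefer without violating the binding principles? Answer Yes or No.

No

*the witnesses* is an R-expression; Principle C requires it to be free (not bound by any c-commanding expression).
— them: object of the clause headed by 'introduced'; the R-expression locally c-commands the pronoun — coreference blocked (Principle B on the pronoun).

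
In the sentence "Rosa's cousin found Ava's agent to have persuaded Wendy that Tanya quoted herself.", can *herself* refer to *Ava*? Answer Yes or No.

*herself* is a reflexive; Principle A requires it to be bound within its binding domain — the clause headed by 'quoted'.
— Ava: possessor inside the subject DP of the clause headed by 'persuaded'; does not c-command the reflexive — cannot bind it (Principle A).

No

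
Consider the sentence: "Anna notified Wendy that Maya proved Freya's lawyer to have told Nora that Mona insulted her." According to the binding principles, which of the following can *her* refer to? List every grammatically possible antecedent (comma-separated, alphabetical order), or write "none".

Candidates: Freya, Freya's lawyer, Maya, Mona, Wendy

*her* is a pronoun; Principle B requires it to be free in its binding domain — the clause headed by 'insulted'.
— Freya: possessor inside the subject DP of the clause headed by 'told'; does not c-command the pronoun — Principle B does not apply; allowed.
— Freya's lawyer: subject of the clause headed by 'told'; c-commands the pronoun but lies outside its binding domain — allowed.
— Maya: subject of the clause headed by 'proved'; c-commands the pronoun but lies outside its binding domain — allowed.
— Mona: subject of the clause headed by 'insulted'; c-commands the pronoun within its binding domain — blocked (Principle B).
— Wendy: object of the matrix clause; c-commands the pronoun but lies outside its binding domain — allowed.

Freya, Freya's lawyer, Maya, Wendy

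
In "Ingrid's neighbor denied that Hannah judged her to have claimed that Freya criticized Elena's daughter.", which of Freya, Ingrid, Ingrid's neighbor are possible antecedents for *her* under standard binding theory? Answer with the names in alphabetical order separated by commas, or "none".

Ingrid, Ingrid's neighbor

*her* is a pronoun; Principle B requires it to be free in its binding domain — the clause headed by 'judged'.
— Freya: subject of the clause headed by 'criticized'; is c-commanded by the pronoun; coreference would bind this R-expression — blocked (Principle C).
— Ingrid: possessor inside the subject DP of the matrix clause; does not c-command the pronoun — Principle B does not apply; allowed.
— Ingrid's neighbor: subject of the matrix clause; c-commands the pronoun but lies outside its binding domain — allowed.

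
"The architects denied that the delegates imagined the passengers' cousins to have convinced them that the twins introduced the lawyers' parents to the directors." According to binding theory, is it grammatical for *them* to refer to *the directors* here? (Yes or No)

*the directors* is an R-expression; Principle C requires it to be free (not bound by any c-commanding expression).
— them: object of the clause headed by 'convinced'; the pronoun c-commands the R-expression — coreference blocked (Principle C).

No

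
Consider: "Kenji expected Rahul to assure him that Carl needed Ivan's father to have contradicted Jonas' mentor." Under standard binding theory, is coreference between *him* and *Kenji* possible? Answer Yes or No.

*Kenji* is an R-expression; Principle C requires it to be free (not bound by any c-commanding expression).
— him: object of the clause headed by 'assure'; the pronoun does not c-command the R-expression — coreference allowed.

Yes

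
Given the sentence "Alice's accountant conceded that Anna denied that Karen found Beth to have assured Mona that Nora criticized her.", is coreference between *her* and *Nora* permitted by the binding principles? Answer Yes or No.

*her* is a pronoun; Principle B requires it to be free in its binding domain — the clause headed by 'criticized'.
— Nora: subject of the clause headed by 'criticized'; c-commands the pronoun within its binding domain — blocked (Principle B).

No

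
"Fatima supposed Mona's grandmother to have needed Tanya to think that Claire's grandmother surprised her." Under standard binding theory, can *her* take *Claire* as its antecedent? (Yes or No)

*her* is a pronoun; Principle B requires it to be free in its binding domain — the clause headed by 'surprised'.
— Claire: possessor inside the subject DP of the clause headed by 'surprised'; does not c-command the pronoun — Principle B does not apply; allowed.

Yes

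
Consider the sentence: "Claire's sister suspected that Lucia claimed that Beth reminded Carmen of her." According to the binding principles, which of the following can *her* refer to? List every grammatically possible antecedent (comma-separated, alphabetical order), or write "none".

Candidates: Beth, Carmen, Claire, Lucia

Claire, Lucia

*her* is a pronoun; Principle B requires it to be free in its binding domain — the clause headed by 'reminded'.
— Beth: subject of the clause headed by 'reminded'; c-commands the pronoun within its binding domain — blocked (Principle B).
— Carmen: object of the clause headed by 'reminded'; c-commands the pronoun within its binding domain — blocked (Principle B).
— Claire: possessor inside the subject DP of the matrix clause; does not c-command the pronoun — Principle B does not apply; allowed.
— Lucia: subject of the clause headed by 'claimed'; c-commands the pronoun but lies outside its binding domain — allowed.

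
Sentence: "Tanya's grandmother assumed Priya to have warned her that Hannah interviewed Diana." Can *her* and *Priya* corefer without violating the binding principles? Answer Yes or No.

*Priya* is an R-expression; Principle C requires it to be free (not bound by any c-commanding expression).
— her: object of the clause headed by 'warned'; the R-expression locally c-commands the pronoun — coreference blocked (Principle B on the pronoun).

No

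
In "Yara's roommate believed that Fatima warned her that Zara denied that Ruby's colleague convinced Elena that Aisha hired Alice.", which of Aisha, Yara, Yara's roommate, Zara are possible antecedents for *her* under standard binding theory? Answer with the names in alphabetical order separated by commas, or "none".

*her* is a pronoun; Principle B requires it to be free in its binding domain — the clause headed by 'warned'.
— Aisha: subject of the clause headed by 'hired'; is c-commanded by the pronoun; coreference would bind this R-expression — blocked (Principle C).
— Yara: possessor inside the subject DP of the matrix clause; does not c-command the pronoun — Principle B does not apply; allowed.
— Yara's roommate: subject of the matrix clause; c-commands the pronoun but lies outside its binding domain — allowed.
— Zara: subject of the clause headed by 'denied'; is c-commanded by the pronoun; coreference would bind this R-expression — blocked (Principle C).

Yara, Yara's roommate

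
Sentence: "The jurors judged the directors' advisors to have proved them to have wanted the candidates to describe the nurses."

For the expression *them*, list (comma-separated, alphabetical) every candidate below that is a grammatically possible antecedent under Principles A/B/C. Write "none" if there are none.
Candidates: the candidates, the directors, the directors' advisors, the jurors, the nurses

the directors, the jurors

*them* is a pronoun; Principle B requires it to be free in its binding domain — the clause headed by 'proved'.
— the candidates: subject of the clause headed by 'describe'; is c-commanded by the pronoun; coreference would bind this R-expression — blocked (Principle C).
— the directors: possessor inside the subject DP of the clause headed by 'proved'; does not c-command the pronoun — Principle B does not apply; allowed.
— the directors' advisors: subject of the clause headed by 'proved'; c-commands the pronoun within its binding domain — blocked (Principle B).
— the jurors: subject of the matrix clause; c-commands the pronoun but lies outside its binding domain — allowed.
— the nurses: object of the clause headed by 'describe'; is c-commanded by the pronoun; coreference would bind this R-expression — blocked (Principle C).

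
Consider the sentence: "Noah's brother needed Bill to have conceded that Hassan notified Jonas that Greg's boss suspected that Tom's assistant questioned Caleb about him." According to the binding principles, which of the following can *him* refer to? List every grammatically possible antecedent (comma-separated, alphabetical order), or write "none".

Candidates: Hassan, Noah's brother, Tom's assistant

Hassan, Noah's brother

*him* is a pronoun; Principle B requires it to be free in its binding domain — the clause headed by 'questioned'.
— Hassan: subject of the clause headed by 'notified'; c-commands the pronoun but lies outside its binding domain — allowed.
— Noah's brother: subject of the matrix clause; c-commands the pronoun but lies outside its binding domain — allowed.
— Tom's assistant: subject of the clause headed by 'questioned'; c-commands the pronoun within its binding domain — blocked (Principle B).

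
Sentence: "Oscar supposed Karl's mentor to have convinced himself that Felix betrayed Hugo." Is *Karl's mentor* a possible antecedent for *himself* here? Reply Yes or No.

*himself* is a reflexive; Principle A requires it to be bound within its binding domain — the clause headed by 'convinced'.
— Karl's mentor: subject of the clause headed by 'convinced'; c-commands the reflexive within its binding domain — allowed (Principle A).

Yes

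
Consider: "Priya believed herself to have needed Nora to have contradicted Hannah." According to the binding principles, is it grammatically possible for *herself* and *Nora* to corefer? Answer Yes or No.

No

*herself* is a reflexive; Principle A requires it to be bound within its binding domain — the matrix clause.
— Nora: subject of the clause headed by 'contradicted'; does not c-command the reflexive — cannot bind it (Principle A).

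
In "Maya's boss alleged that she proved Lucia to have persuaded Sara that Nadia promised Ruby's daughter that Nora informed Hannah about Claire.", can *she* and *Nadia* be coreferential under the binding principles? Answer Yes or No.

*Nadia* is an R-expression; Principle C requires it to be free (not bound by any c-commanding expression).
— she: subject of the clause headed by 'proved'; the pronoun c-commands the R-expression — coreference blocked (Principle C).

No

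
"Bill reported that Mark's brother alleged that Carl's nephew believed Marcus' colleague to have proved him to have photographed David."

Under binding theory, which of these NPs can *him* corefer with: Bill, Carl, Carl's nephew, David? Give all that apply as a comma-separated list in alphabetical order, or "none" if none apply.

Bill, Carl, Carl's nephew

*him* is a pronoun; Principle B requires it to be free in its binding domain — the clause headed by 'proved'.
— Bill: subject of the matrix clause; c-commands the pronoun but lies outside its binding domain — allowed.
— Carl: possessor inside the subject DP of the clause headed by 'believed'; does not c-command the pronoun — Principle B does not apply; allowed.
— Carl's nephew: subject of the clause headed by 'believed'; c-commands the pronoun but lies outside its binding domain — allowed.
— David: object of the clause headed by 'photographed'; is c-commanded by the pronoun; coreference would bind this R-expression — blocked (Principle C).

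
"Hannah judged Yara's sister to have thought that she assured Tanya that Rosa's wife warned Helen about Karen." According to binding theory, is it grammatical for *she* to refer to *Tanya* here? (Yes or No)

No

*Tanya* is an R-expression; Principle C requires it to be free (not bound by any c-commanding expression).
— she: subject of the clause headed by 'assured'; the pronoun c-commands the R-expression — coreference blocked (Principle C).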